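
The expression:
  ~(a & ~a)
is always true.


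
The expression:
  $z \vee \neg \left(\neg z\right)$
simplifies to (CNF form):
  $z$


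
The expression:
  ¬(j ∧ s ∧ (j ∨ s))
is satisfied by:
  {s: False, j: False}
  {j: True, s: False}
  {s: True, j: False}


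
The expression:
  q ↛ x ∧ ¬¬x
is never true.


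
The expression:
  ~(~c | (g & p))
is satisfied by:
  {c: True, p: False, g: False}
  {c: True, g: True, p: False}
  {c: True, p: True, g: False}


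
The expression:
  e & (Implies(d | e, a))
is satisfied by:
  {a: True, e: True}


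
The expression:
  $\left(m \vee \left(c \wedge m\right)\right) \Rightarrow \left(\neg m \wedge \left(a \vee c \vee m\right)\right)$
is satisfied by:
  {m: False}


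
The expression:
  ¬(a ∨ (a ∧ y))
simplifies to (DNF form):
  ¬a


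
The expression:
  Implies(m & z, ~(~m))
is always true.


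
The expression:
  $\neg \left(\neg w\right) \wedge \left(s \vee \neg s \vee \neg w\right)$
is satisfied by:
  {w: True}


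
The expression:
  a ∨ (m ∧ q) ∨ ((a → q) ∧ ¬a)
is always true.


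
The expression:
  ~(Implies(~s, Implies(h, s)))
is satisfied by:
  {h: True, s: False}


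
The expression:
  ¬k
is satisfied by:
  {k: False}


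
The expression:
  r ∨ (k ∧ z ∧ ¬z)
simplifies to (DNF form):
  r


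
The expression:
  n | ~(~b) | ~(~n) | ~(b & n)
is always true.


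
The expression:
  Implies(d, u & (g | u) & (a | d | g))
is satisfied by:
  {u: True, d: False}
  {d: False, u: False}
  {d: True, u: True}


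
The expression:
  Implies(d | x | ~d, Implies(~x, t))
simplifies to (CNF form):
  t | x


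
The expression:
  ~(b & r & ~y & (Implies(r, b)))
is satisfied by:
  {y: True, b: False, r: False}
  {b: False, r: False, y: False}
  {r: True, y: True, b: False}
  {r: True, b: False, y: False}
  {y: True, b: True, r: False}
  {b: True, y: False, r: False}
  {r: True, b: True, y: True}


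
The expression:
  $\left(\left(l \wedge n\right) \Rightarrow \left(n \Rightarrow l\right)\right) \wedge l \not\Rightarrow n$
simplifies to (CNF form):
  $l \wedge \neg n$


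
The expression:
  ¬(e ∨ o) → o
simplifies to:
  e ∨ o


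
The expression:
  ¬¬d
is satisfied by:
  {d: True}


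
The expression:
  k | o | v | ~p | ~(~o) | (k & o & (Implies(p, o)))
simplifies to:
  k | o | v | ~p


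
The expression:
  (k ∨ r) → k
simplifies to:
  k ∨ ¬r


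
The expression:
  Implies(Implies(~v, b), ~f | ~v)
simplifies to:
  ~f | ~v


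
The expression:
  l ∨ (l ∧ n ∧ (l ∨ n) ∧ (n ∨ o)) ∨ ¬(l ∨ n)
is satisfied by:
  {l: True, n: False}
  {n: False, l: False}
  {n: True, l: True}


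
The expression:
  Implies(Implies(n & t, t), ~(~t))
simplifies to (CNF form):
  t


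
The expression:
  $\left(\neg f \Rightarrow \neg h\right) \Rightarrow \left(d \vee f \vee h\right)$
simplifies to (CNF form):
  $d \vee f \vee h$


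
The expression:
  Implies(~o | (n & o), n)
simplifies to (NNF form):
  n | o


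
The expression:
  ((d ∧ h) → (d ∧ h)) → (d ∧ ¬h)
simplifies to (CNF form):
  d ∧ ¬h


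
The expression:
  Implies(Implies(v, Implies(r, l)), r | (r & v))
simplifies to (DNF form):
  r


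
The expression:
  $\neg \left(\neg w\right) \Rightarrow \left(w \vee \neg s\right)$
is always true.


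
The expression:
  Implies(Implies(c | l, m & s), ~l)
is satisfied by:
  {l: False, m: False, s: False}
  {s: True, l: False, m: False}
  {m: True, l: False, s: False}
  {s: True, m: True, l: False}
  {l: True, s: False, m: False}
  {s: True, l: True, m: False}
  {m: True, l: True, s: False}


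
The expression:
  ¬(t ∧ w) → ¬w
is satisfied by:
  {t: True, w: False}
  {w: False, t: False}
  {w: True, t: True}


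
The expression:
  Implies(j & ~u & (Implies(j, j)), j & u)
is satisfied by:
  {u: True, j: False}
  {j: False, u: False}
  {j: True, u: True}


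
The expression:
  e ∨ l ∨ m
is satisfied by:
  {m: True, l: True, e: True}
  {m: True, l: True, e: False}
  {m: True, e: True, l: False}
  {m: True, e: False, l: False}
  {l: True, e: True, m: False}
  {l: True, e: False, m: False}
  {e: True, l: False, m: False}


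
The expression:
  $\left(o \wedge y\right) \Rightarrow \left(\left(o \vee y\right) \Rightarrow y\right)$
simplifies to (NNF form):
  $\text{True}$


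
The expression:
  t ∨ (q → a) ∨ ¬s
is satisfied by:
  {a: True, t: True, s: False, q: False}
  {a: True, s: False, q: False, t: False}
  {t: True, s: False, q: False, a: False}
  {t: False, s: False, q: False, a: False}
  {a: True, q: True, t: True, s: False}
  {a: True, q: True, t: False, s: False}
  {q: True, t: True, a: False, s: False}
  {q: True, a: False, s: False, t: False}
  {t: True, a: True, s: True, q: False}
  {a: True, s: True, t: False, q: False}
  {t: True, s: True, a: False, q: False}
  {s: True, a: False, q: False, t: False}
  {a: True, q: True, s: True, t: True}
  {a: True, q: True, s: True, t: False}
  {q: True, s: True, t: True, a: False}


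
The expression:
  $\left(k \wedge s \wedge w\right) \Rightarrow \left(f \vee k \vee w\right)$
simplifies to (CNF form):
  $\text{True}$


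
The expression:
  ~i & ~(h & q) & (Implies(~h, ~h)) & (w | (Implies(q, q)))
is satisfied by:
  {i: False, h: False, q: False}
  {q: True, i: False, h: False}
  {h: True, i: False, q: False}


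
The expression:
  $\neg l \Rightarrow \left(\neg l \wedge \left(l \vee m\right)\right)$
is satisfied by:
  {m: True, l: True}
  {m: True, l: False}
  {l: True, m: False}


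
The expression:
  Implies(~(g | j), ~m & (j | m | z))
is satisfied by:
  {g: True, j: True, z: True, m: False}
  {g: True, j: True, z: False, m: False}
  {g: True, m: True, j: True, z: True}
  {g: True, m: True, j: True, z: False}
  {g: True, z: True, j: False, m: False}
  {g: True, z: False, j: False, m: False}
  {g: True, m: True, z: True, j: False}
  {g: True, m: True, z: False, j: False}
  {j: True, z: True, g: False, m: False}
  {j: True, g: False, z: False, m: False}
  {m: True, j: True, z: True, g: False}
  {m: True, j: True, g: False, z: False}
  {z: True, g: False, j: False, m: False}


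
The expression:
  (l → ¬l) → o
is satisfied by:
  {o: True, l: True}
  {o: True, l: False}
  {l: True, o: False}


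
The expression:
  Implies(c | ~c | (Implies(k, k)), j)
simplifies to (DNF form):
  j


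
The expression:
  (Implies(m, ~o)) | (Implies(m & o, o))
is always true.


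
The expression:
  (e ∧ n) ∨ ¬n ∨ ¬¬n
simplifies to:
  True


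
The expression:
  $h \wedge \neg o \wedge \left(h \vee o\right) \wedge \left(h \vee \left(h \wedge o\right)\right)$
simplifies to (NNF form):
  $h \wedge \neg o$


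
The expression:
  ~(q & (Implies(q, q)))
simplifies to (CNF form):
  ~q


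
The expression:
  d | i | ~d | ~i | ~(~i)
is always true.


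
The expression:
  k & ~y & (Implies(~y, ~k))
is never true.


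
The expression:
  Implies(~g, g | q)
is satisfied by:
  {q: True, g: True}
  {q: True, g: False}
  {g: True, q: False}


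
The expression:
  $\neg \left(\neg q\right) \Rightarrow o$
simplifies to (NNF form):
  $o \vee \neg q$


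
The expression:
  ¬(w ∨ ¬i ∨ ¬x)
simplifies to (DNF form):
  i ∧ x ∧ ¬w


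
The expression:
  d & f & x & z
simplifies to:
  d & f & x & z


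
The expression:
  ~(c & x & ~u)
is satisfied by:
  {u: True, c: False, x: False}
  {c: False, x: False, u: False}
  {x: True, u: True, c: False}
  {x: True, c: False, u: False}
  {u: True, c: True, x: False}
  {c: True, u: False, x: False}
  {x: True, c: True, u: True}


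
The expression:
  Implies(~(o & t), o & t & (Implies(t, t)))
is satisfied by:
  {t: True, o: True}


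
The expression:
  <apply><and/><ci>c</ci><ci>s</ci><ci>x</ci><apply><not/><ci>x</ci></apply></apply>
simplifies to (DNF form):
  <false/>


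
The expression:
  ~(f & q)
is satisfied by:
  {q: False, f: False}
  {f: True, q: False}
  {q: True, f: False}


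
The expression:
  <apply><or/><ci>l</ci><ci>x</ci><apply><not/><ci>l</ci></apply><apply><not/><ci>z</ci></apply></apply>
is always true.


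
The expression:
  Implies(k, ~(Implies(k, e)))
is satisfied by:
  {k: False, e: False}
  {e: True, k: False}
  {k: True, e: False}


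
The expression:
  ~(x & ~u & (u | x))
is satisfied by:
  {u: True, x: False}
  {x: False, u: False}
  {x: True, u: True}


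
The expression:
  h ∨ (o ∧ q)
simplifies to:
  h ∨ (o ∧ q)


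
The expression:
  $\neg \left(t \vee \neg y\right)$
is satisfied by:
  {y: True, t: False}


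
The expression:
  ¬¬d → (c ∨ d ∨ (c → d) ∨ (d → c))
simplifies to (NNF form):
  True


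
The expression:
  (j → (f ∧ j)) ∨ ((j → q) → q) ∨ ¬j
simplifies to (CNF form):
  True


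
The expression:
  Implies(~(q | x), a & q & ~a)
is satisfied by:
  {x: True, q: True}
  {x: True, q: False}
  {q: True, x: False}


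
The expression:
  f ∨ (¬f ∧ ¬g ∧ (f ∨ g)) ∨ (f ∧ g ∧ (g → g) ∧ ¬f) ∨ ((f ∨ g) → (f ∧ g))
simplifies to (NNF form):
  f ∨ ¬g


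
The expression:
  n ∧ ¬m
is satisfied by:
  {n: True, m: False}


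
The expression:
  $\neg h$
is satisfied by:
  {h: False}


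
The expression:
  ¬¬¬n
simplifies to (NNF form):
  ¬n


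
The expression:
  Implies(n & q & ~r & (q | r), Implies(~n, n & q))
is always true.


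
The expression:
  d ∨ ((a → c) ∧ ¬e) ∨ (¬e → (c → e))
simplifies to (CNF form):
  True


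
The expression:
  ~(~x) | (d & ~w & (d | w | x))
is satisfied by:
  {x: True, d: True, w: False}
  {x: True, d: False, w: False}
  {x: True, w: True, d: True}
  {x: True, w: True, d: False}
  {d: True, w: False, x: False}


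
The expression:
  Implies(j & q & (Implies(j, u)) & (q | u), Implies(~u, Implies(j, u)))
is always true.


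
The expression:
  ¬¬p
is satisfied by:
  {p: True}


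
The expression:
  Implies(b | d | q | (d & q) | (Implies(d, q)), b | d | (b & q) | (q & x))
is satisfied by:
  {b: True, d: True, x: True, q: True}
  {b: True, d: True, x: True, q: False}
  {b: True, d: True, q: True, x: False}
  {b: True, d: True, q: False, x: False}
  {b: True, x: True, q: True, d: False}
  {b: True, x: True, q: False, d: False}
  {b: True, x: False, q: True, d: False}
  {b: True, x: False, q: False, d: False}
  {d: True, x: True, q: True, b: False}
  {d: True, x: True, q: False, b: False}
  {d: True, q: True, x: False, b: False}
  {d: True, q: False, x: False, b: False}
  {x: True, q: True, d: False, b: False}


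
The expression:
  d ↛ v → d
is always true.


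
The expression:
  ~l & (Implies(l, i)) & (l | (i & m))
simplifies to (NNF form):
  i & m & ~l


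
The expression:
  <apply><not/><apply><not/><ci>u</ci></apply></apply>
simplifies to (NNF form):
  <ci>u</ci>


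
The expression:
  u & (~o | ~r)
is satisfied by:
  {u: True, o: False, r: False}
  {u: True, r: True, o: False}
  {u: True, o: True, r: False}


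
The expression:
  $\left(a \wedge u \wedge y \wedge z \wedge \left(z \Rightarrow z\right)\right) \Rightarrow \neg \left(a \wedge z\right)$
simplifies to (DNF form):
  $\neg a \vee \neg u \vee \neg y \vee \neg z$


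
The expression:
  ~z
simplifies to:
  ~z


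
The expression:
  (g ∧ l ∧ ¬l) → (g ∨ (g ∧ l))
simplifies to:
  True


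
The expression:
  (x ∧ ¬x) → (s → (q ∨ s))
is always true.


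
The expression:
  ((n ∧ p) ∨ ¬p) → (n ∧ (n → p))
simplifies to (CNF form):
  p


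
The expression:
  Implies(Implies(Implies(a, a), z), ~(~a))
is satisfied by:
  {a: True, z: False}
  {z: False, a: False}
  {z: True, a: True}


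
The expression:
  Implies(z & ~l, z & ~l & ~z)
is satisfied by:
  {l: True, z: False}
  {z: False, l: False}
  {z: True, l: True}


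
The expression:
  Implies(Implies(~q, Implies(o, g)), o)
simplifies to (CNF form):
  o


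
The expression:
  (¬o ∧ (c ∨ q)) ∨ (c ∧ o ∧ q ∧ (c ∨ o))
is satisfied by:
  {c: True, q: True, o: False}
  {c: True, q: False, o: False}
  {q: True, c: False, o: False}
  {c: True, o: True, q: True}


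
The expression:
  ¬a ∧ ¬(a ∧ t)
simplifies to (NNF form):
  ¬a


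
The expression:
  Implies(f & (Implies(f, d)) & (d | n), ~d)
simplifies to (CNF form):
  ~d | ~f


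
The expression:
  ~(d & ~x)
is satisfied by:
  {x: True, d: False}
  {d: False, x: False}
  {d: True, x: True}


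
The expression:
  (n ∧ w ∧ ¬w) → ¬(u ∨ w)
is always true.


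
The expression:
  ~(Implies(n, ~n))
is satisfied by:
  {n: True}


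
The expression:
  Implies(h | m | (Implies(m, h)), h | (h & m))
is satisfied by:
  {h: True}


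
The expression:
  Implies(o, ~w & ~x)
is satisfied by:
  {x: False, o: False, w: False}
  {w: True, x: False, o: False}
  {x: True, w: False, o: False}
  {w: True, x: True, o: False}
  {o: True, w: False, x: False}


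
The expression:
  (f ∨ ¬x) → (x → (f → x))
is always true.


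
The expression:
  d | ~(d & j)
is always true.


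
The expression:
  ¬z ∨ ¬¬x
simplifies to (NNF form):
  x ∨ ¬z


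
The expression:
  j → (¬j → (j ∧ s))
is always true.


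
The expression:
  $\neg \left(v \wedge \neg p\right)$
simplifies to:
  $p \vee \neg v$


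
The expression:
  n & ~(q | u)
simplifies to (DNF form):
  n & ~q & ~u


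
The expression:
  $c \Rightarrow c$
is always true.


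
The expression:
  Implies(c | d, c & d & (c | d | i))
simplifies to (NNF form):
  (c & d) | (~c & ~d)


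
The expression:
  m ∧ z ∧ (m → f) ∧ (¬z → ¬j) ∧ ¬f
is never true.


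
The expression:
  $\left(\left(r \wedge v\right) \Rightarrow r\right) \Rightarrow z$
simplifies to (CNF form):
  $z$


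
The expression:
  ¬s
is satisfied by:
  {s: False}


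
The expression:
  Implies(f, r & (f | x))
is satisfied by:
  {r: True, f: False}
  {f: False, r: False}
  {f: True, r: True}


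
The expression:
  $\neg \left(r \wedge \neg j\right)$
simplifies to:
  $j \vee \neg r$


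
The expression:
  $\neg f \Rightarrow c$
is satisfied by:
  {c: True, f: True}
  {c: True, f: False}
  {f: True, c: False}


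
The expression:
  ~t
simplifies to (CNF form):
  ~t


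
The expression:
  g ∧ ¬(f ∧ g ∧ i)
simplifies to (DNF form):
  (g ∧ ¬f) ∨ (g ∧ ¬i)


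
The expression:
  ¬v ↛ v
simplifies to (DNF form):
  ¬v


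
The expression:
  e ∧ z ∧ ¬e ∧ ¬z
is never true.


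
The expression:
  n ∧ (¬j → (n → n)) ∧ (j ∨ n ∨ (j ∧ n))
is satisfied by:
  {n: True}


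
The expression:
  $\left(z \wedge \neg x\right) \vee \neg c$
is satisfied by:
  {z: True, x: False, c: False}
  {x: False, c: False, z: False}
  {z: True, x: True, c: False}
  {x: True, z: False, c: False}
  {c: True, z: True, x: False}


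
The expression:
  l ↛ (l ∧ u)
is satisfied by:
  {l: True, u: False}


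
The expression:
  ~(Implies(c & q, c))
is never true.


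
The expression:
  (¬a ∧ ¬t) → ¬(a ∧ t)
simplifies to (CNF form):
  True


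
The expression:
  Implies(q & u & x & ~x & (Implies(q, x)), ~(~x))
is always true.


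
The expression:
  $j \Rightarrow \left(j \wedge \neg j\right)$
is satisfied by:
  {j: False}


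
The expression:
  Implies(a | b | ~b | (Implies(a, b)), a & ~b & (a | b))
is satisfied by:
  {a: True, b: False}


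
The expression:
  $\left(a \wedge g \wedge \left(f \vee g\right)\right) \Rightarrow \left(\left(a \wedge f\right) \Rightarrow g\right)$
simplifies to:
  $\text{True}$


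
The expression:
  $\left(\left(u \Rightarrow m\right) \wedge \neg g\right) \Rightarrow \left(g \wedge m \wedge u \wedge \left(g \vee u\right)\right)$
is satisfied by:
  {u: True, g: True, m: False}
  {g: True, m: False, u: False}
  {u: True, g: True, m: True}
  {g: True, m: True, u: False}
  {u: True, m: False, g: False}


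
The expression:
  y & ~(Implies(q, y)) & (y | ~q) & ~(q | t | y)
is never true.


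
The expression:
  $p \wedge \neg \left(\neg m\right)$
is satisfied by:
  {m: True, p: True}


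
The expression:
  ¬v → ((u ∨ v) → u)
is always true.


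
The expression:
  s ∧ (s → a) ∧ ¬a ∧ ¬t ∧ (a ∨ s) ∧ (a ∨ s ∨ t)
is never true.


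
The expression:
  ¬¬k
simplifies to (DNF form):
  k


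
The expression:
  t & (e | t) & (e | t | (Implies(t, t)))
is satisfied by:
  {t: True}


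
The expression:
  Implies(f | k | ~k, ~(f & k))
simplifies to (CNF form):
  ~f | ~k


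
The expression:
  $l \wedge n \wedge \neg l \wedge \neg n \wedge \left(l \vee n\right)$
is never true.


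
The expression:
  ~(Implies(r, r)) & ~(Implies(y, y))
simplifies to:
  False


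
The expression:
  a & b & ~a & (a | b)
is never true.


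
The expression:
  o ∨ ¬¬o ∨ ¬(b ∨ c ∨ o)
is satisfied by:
  {o: True, c: False, b: False}
  {b: True, o: True, c: False}
  {o: True, c: True, b: False}
  {b: True, o: True, c: True}
  {b: False, c: False, o: False}


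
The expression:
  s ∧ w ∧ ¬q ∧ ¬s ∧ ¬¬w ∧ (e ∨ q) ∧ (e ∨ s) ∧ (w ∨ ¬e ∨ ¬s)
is never true.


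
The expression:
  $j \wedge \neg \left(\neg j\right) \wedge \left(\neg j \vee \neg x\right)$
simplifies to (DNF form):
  $j \wedge \neg x$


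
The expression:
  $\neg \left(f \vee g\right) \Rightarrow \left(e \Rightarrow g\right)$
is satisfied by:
  {g: True, f: True, e: False}
  {g: True, f: False, e: False}
  {f: True, g: False, e: False}
  {g: False, f: False, e: False}
  {g: True, e: True, f: True}
  {g: True, e: True, f: False}
  {e: True, f: True, g: False}


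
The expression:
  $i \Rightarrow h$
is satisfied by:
  {h: True, i: False}
  {i: False, h: False}
  {i: True, h: True}


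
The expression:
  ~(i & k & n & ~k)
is always true.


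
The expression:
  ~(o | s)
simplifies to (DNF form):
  ~o & ~s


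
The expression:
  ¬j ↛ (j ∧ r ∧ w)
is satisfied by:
  {j: False}


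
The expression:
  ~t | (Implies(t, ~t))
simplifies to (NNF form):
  ~t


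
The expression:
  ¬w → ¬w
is always true.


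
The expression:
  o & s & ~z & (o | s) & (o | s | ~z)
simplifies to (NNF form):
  o & s & ~z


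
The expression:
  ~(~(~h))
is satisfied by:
  {h: False}


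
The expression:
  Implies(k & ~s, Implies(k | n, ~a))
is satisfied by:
  {s: True, k: False, a: False}
  {k: False, a: False, s: False}
  {s: True, a: True, k: False}
  {a: True, k: False, s: False}
  {s: True, k: True, a: False}
  {k: True, s: False, a: False}
  {s: True, a: True, k: True}


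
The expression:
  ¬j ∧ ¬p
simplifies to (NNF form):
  ¬j ∧ ¬p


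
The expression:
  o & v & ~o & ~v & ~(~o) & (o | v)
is never true.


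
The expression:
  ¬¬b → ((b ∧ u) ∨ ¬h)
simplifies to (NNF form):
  u ∨ ¬b ∨ ¬h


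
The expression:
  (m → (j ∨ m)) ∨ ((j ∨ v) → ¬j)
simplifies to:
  True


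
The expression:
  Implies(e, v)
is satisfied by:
  {v: True, e: False}
  {e: False, v: False}
  {e: True, v: True}


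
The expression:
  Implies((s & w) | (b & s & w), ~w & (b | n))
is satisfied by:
  {s: False, w: False}
  {w: True, s: False}
  {s: True, w: False}


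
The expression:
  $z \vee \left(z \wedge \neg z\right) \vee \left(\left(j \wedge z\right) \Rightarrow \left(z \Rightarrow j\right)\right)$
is always true.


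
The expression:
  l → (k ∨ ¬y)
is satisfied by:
  {k: True, l: False, y: False}
  {l: False, y: False, k: False}
  {y: True, k: True, l: False}
  {y: True, l: False, k: False}
  {k: True, l: True, y: False}
  {l: True, k: False, y: False}
  {y: True, l: True, k: True}


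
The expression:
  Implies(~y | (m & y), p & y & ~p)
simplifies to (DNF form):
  y & ~m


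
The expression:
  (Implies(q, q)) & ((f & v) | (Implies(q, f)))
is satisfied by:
  {f: True, q: False}
  {q: False, f: False}
  {q: True, f: True}


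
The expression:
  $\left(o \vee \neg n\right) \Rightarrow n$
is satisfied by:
  {n: True}


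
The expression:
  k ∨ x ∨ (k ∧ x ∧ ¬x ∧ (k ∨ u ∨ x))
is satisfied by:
  {x: True, k: True}
  {x: True, k: False}
  {k: True, x: False}


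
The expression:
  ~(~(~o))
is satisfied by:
  {o: False}


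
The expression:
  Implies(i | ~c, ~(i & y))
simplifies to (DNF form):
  ~i | ~y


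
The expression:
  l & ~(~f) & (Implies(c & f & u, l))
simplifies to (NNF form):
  f & l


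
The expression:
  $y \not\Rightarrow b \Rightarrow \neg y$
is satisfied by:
  {b: True, y: False}
  {y: False, b: False}
  {y: True, b: True}


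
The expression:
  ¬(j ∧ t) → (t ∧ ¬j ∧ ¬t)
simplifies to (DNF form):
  j ∧ t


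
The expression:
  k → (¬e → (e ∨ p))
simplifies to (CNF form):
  e ∨ p ∨ ¬k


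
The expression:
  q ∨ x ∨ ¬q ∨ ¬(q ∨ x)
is always true.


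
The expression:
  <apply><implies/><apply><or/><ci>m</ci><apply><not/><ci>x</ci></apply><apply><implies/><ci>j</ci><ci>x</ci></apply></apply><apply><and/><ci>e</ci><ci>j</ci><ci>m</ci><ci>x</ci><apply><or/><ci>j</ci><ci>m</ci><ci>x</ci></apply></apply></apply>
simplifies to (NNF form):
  <apply><and/><ci>e</ci><ci>j</ci><ci>m</ci><ci>x</ci></apply>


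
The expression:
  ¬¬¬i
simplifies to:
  ¬i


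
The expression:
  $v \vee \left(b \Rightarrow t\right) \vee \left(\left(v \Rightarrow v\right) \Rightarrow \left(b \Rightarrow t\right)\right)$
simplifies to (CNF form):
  $t \vee v \vee \neg b$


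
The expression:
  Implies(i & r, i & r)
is always true.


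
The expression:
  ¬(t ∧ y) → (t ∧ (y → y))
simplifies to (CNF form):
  t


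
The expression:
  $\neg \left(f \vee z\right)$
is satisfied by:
  {z: False, f: False}


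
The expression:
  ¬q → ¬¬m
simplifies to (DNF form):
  m ∨ q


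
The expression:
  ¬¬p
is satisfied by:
  {p: True}


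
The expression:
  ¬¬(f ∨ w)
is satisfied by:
  {w: True, f: True}
  {w: True, f: False}
  {f: True, w: False}


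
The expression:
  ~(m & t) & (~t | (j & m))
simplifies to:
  ~t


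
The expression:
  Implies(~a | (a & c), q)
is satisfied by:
  {a: True, q: True, c: False}
  {q: True, c: False, a: False}
  {a: True, q: True, c: True}
  {q: True, c: True, a: False}
  {a: True, c: False, q: False}


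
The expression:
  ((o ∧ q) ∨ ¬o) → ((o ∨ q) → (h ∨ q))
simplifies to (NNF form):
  True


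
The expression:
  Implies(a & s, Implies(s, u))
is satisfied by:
  {u: True, s: False, a: False}
  {s: False, a: False, u: False}
  {a: True, u: True, s: False}
  {a: True, s: False, u: False}
  {u: True, s: True, a: False}
  {s: True, u: False, a: False}
  {a: True, s: True, u: True}


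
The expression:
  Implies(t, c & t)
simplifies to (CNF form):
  c | ~t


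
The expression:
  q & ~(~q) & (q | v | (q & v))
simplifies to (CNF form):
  q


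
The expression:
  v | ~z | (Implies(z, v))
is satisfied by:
  {v: True, z: False}
  {z: False, v: False}
  {z: True, v: True}


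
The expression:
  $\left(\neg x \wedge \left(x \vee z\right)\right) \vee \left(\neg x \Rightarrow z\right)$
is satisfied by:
  {x: True, z: True}
  {x: True, z: False}
  {z: True, x: False}


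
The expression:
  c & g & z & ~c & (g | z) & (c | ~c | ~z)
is never true.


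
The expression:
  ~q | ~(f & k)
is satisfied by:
  {k: False, q: False, f: False}
  {f: True, k: False, q: False}
  {q: True, k: False, f: False}
  {f: True, q: True, k: False}
  {k: True, f: False, q: False}
  {f: True, k: True, q: False}
  {q: True, k: True, f: False}


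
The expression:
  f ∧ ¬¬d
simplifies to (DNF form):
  d ∧ f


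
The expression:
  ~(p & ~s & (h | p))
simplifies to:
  s | ~p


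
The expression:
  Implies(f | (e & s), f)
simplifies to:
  f | ~e | ~s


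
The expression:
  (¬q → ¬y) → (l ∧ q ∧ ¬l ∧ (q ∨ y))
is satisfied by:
  {y: True, q: False}


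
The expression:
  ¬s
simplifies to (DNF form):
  ¬s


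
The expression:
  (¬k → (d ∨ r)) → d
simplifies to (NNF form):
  d ∨ (¬k ∧ ¬r)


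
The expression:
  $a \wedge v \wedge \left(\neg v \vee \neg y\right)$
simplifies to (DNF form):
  $a \wedge v \wedge \neg y$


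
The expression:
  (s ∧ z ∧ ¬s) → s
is always true.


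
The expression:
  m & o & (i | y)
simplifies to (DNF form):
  (i & m & o) | (m & o & y)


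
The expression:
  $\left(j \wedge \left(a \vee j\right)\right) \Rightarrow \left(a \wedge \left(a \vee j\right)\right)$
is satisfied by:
  {a: True, j: False}
  {j: False, a: False}
  {j: True, a: True}


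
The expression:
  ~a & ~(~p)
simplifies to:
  p & ~a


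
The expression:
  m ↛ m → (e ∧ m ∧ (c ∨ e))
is always true.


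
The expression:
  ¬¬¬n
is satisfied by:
  {n: False}


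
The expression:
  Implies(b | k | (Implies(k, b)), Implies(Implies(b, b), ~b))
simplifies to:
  ~b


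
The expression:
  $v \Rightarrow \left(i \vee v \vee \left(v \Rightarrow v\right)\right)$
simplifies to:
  $\text{True}$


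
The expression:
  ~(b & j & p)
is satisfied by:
  {p: False, b: False, j: False}
  {j: True, p: False, b: False}
  {b: True, p: False, j: False}
  {j: True, b: True, p: False}
  {p: True, j: False, b: False}
  {j: True, p: True, b: False}
  {b: True, p: True, j: False}


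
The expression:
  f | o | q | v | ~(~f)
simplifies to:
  f | o | q | v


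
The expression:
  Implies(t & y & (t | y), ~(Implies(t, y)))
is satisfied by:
  {t: False, y: False}
  {y: True, t: False}
  {t: True, y: False}


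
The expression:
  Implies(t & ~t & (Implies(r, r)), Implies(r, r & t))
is always true.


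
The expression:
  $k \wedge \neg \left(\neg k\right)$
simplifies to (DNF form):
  $k$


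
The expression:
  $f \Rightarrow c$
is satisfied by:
  {c: True, f: False}
  {f: False, c: False}
  {f: True, c: True}


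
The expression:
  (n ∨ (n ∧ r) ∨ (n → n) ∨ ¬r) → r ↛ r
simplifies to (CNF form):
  False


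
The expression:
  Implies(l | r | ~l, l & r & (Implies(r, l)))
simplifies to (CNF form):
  l & r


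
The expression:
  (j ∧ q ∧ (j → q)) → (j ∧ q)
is always true.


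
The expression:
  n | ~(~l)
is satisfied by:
  {n: True, l: True}
  {n: True, l: False}
  {l: True, n: False}


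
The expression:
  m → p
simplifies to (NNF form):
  p ∨ ¬m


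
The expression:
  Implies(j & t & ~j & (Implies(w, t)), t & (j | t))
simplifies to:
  True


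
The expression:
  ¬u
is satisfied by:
  {u: False}


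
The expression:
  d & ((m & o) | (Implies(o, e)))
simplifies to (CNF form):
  d & (e | m | ~o)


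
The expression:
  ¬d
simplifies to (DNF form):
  ¬d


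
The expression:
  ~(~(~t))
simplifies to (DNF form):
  ~t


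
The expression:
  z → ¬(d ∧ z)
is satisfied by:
  {z: False, d: False}
  {d: True, z: False}
  {z: True, d: False}


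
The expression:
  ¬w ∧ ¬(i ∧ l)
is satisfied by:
  {w: False, l: False, i: False}
  {i: True, w: False, l: False}
  {l: True, w: False, i: False}


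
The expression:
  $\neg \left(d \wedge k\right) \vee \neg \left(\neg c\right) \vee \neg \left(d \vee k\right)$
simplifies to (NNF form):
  $c \vee \neg d \vee \neg k$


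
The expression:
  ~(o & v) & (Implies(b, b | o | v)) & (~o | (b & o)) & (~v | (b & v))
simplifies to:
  (b & ~o) | (b & ~v) | (~o & ~v)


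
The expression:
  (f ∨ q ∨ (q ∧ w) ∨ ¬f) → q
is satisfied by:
  {q: True}


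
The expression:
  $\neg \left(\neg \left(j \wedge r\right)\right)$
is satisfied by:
  {r: True, j: True}


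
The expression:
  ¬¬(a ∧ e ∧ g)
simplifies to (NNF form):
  a ∧ e ∧ g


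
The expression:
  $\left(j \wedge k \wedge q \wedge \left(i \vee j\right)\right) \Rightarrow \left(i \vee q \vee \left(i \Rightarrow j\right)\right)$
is always true.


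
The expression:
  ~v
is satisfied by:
  {v: False}


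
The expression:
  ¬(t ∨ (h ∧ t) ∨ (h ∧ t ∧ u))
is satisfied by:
  {t: False}


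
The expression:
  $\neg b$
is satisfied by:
  {b: False}


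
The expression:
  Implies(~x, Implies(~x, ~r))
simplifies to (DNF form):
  x | ~r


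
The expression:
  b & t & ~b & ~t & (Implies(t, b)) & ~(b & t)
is never true.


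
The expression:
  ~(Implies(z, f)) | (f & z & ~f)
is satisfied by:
  {z: True, f: False}


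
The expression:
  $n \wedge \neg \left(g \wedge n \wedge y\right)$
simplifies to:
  $n \wedge \left(\neg g \vee \neg y\right)$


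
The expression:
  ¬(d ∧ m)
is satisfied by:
  {m: False, d: False}
  {d: True, m: False}
  {m: True, d: False}


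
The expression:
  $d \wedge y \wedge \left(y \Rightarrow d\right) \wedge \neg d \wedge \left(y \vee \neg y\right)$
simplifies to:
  $\text{False}$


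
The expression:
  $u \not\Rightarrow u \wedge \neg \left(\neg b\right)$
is never true.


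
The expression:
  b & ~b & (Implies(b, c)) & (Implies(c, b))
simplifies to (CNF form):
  False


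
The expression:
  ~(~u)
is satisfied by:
  {u: True}


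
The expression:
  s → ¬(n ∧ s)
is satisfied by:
  {s: False, n: False}
  {n: True, s: False}
  {s: True, n: False}


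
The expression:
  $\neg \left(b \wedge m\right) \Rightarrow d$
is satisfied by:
  {d: True, m: True, b: True}
  {d: True, m: True, b: False}
  {d: True, b: True, m: False}
  {d: True, b: False, m: False}
  {m: True, b: True, d: False}


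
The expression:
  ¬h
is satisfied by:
  {h: False}


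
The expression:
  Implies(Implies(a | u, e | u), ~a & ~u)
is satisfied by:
  {u: False, e: False, a: False}
  {a: True, u: False, e: False}
  {e: True, u: False, a: False}


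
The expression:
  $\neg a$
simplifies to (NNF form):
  $\neg a$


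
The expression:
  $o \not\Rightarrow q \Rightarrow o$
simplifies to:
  $\text{True}$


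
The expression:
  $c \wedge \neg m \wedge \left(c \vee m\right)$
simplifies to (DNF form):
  $c \wedge \neg m$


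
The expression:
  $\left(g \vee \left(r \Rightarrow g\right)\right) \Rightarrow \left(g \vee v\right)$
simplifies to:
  $g \vee r \vee v$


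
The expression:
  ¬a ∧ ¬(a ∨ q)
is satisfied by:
  {q: False, a: False}


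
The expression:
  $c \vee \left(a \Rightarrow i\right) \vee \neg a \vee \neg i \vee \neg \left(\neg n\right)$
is always true.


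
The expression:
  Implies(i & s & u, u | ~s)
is always true.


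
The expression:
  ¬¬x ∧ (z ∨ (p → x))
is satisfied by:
  {x: True}


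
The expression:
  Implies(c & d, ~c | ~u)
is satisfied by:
  {u: False, c: False, d: False}
  {d: True, u: False, c: False}
  {c: True, u: False, d: False}
  {d: True, c: True, u: False}
  {u: True, d: False, c: False}
  {d: True, u: True, c: False}
  {c: True, u: True, d: False}


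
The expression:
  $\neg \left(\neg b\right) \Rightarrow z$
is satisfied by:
  {z: True, b: False}
  {b: False, z: False}
  {b: True, z: True}


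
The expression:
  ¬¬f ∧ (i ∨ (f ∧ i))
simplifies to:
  f ∧ i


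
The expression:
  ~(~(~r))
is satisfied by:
  {r: False}


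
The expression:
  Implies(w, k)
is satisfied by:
  {k: True, w: False}
  {w: False, k: False}
  {w: True, k: True}


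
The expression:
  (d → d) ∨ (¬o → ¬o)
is always true.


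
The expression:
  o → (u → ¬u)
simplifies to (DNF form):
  ¬o ∨ ¬u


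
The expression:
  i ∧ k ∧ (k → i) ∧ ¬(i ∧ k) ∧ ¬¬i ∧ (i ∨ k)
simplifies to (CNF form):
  False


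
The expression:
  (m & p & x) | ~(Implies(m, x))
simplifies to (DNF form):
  (m & p) | (m & ~x)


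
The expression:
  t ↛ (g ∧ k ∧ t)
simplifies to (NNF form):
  t ∧ (¬g ∨ ¬k)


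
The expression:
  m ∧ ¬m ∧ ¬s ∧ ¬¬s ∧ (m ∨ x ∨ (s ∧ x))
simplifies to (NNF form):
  False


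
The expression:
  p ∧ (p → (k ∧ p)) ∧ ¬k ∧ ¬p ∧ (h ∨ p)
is never true.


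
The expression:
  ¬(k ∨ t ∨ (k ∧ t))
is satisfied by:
  {t: False, k: False}


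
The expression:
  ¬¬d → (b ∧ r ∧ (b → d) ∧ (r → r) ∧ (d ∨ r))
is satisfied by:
  {r: True, b: True, d: False}
  {r: True, b: False, d: False}
  {b: True, r: False, d: False}
  {r: False, b: False, d: False}
  {r: True, d: True, b: True}


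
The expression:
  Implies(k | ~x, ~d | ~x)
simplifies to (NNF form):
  ~d | ~k | ~x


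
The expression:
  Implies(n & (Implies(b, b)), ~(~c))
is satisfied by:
  {c: True, n: False}
  {n: False, c: False}
  {n: True, c: True}


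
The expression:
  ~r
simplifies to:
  ~r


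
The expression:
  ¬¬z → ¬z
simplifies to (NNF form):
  ¬z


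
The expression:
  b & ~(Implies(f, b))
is never true.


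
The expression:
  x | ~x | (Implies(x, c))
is always true.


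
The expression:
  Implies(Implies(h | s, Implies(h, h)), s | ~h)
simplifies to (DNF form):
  s | ~h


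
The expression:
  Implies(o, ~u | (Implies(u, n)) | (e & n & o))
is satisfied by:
  {n: True, u: False, o: False}
  {u: False, o: False, n: False}
  {n: True, o: True, u: False}
  {o: True, u: False, n: False}
  {n: True, u: True, o: False}
  {u: True, n: False, o: False}
  {n: True, o: True, u: True}


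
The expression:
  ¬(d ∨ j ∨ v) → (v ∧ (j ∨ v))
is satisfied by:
  {d: True, v: True, j: True}
  {d: True, v: True, j: False}
  {d: True, j: True, v: False}
  {d: True, j: False, v: False}
  {v: True, j: True, d: False}
  {v: True, j: False, d: False}
  {j: True, v: False, d: False}


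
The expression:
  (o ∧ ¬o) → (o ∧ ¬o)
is always true.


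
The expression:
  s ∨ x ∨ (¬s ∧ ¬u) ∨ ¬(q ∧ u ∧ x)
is always true.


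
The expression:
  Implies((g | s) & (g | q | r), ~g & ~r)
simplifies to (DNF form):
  (~g & ~r) | (~g & ~s)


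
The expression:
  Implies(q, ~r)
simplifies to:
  ~q | ~r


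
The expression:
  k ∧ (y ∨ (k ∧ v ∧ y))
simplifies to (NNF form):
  k ∧ y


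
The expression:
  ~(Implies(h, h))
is never true.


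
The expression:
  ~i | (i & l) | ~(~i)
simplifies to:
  True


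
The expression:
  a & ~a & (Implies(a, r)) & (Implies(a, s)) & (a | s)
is never true.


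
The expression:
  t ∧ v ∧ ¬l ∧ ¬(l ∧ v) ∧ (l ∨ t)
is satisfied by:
  {t: True, v: True, l: False}


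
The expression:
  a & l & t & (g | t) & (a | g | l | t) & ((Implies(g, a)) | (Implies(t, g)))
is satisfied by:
  {t: True, a: True, l: True}


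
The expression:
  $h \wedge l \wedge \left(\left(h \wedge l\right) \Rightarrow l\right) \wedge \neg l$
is never true.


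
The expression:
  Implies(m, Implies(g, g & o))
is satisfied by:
  {o: True, g: False, m: False}
  {g: False, m: False, o: False}
  {o: True, m: True, g: False}
  {m: True, g: False, o: False}
  {o: True, g: True, m: False}
  {g: True, o: False, m: False}
  {o: True, m: True, g: True}


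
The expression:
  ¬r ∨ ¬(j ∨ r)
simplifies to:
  ¬r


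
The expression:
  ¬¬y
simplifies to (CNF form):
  y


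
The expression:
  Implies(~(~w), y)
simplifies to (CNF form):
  y | ~w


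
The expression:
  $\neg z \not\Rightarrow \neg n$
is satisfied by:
  {n: True, z: False}


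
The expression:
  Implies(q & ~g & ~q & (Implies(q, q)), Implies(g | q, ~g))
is always true.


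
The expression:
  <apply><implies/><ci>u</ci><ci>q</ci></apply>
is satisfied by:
  {q: True, u: False}
  {u: False, q: False}
  {u: True, q: True}


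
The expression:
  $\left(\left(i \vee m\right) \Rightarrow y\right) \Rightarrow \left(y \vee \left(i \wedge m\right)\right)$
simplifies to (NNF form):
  $i \vee m \vee y$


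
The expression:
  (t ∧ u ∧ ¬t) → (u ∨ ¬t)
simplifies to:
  True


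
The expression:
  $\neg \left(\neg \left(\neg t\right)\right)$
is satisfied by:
  {t: False}


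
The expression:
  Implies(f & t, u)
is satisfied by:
  {u: True, t: False, f: False}
  {u: False, t: False, f: False}
  {f: True, u: True, t: False}
  {f: True, u: False, t: False}
  {t: True, u: True, f: False}
  {t: True, u: False, f: False}
  {t: True, f: True, u: True}


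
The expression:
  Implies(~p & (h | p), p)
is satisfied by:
  {p: True, h: False}
  {h: False, p: False}
  {h: True, p: True}


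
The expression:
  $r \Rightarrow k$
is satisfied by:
  {k: True, r: False}
  {r: False, k: False}
  {r: True, k: True}


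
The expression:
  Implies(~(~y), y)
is always true.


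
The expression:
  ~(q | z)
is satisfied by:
  {q: False, z: False}


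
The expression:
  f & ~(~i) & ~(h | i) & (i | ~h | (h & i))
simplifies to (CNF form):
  False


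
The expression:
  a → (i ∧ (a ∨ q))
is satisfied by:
  {i: True, a: False}
  {a: False, i: False}
  {a: True, i: True}


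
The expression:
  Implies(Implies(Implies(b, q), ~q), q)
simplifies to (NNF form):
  q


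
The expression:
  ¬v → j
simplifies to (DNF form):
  j ∨ v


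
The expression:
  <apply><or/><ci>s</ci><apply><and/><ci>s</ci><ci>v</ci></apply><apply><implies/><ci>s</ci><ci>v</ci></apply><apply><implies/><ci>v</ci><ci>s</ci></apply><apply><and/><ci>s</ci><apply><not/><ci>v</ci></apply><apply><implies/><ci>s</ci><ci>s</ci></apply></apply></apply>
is always true.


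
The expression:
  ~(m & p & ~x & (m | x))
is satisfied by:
  {x: True, p: False, m: False}
  {p: False, m: False, x: False}
  {x: True, m: True, p: False}
  {m: True, p: False, x: False}
  {x: True, p: True, m: False}
  {p: True, x: False, m: False}
  {x: True, m: True, p: True}


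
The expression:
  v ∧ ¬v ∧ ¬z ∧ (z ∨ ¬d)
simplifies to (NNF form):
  False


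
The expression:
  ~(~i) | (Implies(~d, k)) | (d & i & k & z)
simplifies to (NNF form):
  d | i | k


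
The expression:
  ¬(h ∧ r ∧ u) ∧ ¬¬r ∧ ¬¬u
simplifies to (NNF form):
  r ∧ u ∧ ¬h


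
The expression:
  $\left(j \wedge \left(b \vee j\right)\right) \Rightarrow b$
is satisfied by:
  {b: True, j: False}
  {j: False, b: False}
  {j: True, b: True}


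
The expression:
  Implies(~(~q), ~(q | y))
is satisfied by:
  {q: False}


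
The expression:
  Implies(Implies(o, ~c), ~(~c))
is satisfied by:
  {c: True}


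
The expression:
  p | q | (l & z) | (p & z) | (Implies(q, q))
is always true.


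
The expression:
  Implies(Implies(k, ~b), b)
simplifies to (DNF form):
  b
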